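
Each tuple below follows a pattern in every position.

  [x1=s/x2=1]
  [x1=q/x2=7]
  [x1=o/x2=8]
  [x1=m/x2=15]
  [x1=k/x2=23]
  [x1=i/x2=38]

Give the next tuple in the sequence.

X1 — letters move back 2 places in the alphabet: s, q, o, m, k, i → g.
X2 — each term is the sum of the two before it: 1, 7, 8, 15, 23, 38 → 61.
So the next tuple is [x1=g/x2=61].

[x1=g/x2=61]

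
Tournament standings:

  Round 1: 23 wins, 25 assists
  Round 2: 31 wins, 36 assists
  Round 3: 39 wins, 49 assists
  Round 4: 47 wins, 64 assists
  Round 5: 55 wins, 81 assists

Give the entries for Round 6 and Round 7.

63 wins, 100 assists; 71 wins, 121 assists

Wins: +8 each step; 23, 31, 39, 47, 55 → 63 → 71.
Assists: 25, 36, 49, 64, 81 → 100 → 121 (perfect squares: 5², 6², 7², …).
Putting the parts together: 63 wins, 100 assists and then 71 wins, 121 assists.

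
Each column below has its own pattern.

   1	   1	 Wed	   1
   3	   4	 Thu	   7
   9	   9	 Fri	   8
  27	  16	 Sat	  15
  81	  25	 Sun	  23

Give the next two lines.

243  36  Mon  38; 729  49  Tue  61

First component: ×3 each step; 1, 3, 9, 27, 81 → 243 → 729.
Second component: 1, 4, 9, 16, 25 → 36 → 49 (perfect squares: 1², 2², 3², …).
Day: runs through the weekdays Mon→Sun, so Wed, Thu, Fri, Sat, Sun → Mon → Tue.
Fourth component: each term is the sum of the two before it; 1, 7, 8, 15, 23 → 38 → 61.
Putting the parts together: 243  36  Mon  38 and then 729  49  Tue  61.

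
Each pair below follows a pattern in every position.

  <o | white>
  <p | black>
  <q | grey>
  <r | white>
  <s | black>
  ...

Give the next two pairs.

Letter: o, p, q, r, s → t → u (letters move forward 1 place in the alphabet).
Shade: white, black, grey, white, black → grey → white (repeats white → black → grey).
Putting the parts together: <t | grey> and then <u | white>.

<t | grey>, <u | white>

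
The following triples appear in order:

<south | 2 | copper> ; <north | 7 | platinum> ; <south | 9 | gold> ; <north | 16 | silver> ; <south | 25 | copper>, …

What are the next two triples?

For the direction, alternates south ↔ north: south, north, south, north, south → north → south.
Second component — each term is the sum of the two before it: 2, 7, 9, 16, 25 → 41 → 66.
Metal — repeats copper → platinum → gold → silver: copper, platinum, gold, silver, copper → platinum → gold.
So the next two triples are <north | 41 | platinum> and <south | 66 | gold>.

<north | 41 | platinum>, <south | 66 | gold>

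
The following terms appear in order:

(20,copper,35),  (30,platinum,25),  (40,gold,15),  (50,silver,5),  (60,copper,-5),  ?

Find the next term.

(70,platinum,-15)

First component goes 20, 30, 40, 50, 60 → 70 (+10 each step).
Metal: repeats copper → platinum → gold → silver, so copper, platinum, gold, silver, copper → platinum.
Third component: together with the first component always sums to 55, so 35, 25, 15, 5, -5 → -15.
Combining the parts gives (70,platinum,-15).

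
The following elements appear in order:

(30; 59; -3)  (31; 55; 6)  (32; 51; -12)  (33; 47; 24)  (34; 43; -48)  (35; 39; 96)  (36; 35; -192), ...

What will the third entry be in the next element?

First entry: +1 each step; 30, 31, 32, 33, 34, 35, 36 → 37.
Second entry goes 59, 55, 51, 47, 43, 39, 35 → 31 (−4 each step).
Third entry: ×(-2) each step, so -3, 6, -12, 24, -48, 96, -192 → 384.

384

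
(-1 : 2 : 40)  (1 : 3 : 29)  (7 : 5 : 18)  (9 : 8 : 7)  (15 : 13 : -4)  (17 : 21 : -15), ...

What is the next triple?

First coordinate goes -1, 1, 7, 9, 15, 17 → 23 (alternating steps +2, +6, +2, +6, …).
Second coordinate — each term is the sum of the two before it: 2, 3, 5, 8, 13, 21 → 34.
Third coordinate — −11 each step: 40, 29, 18, 7, -4, -15 → -26.
Combining the parts gives (23 : 34 : -26).

(23 : 34 : -26)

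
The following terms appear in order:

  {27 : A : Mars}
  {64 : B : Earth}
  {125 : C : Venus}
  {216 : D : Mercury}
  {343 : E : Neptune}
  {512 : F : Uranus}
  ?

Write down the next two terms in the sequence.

{729 : G : Saturn}, {1000 : H : Jupiter}

First component: 27, 64, 125, 216, 343, 512 → 729 → 1000 (perfect cubes: 3³, 4³, 5³, …).
Letter — letters move forward 1 place in the alphabet: A, B, C, D, E, F → G → H.
Planet: runs backward through the planets Mercury→Neptune, so Mars, Earth, Venus, Mercury, Neptune, Uranus → Saturn → Jupiter.
Putting the parts together: {729 : G : Saturn} and then {1000 : H : Jupiter}.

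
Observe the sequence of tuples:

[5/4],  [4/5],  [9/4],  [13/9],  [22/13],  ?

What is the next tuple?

For the first entry, each term is the sum of the two before it: 5, 4, 9, 13, 22 → 35.
Second entry: always the previous value of the first entry; 4, 5, 4, 9, 13 → 22.
Combining the parts gives [35/22].

[35/22]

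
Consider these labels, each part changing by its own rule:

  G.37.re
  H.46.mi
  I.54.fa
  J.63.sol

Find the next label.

Letter: G, H, I, J → K (letters move forward 1 place in the alphabet).
Second component: alternating steps +9, +8, +9, +8, …, so 37, 46, 54, 63 → 71.
Note: runs through the solfège scale do→ti, so re, mi, fa, sol → la.
Combining the parts gives K.71.la.

K.71.la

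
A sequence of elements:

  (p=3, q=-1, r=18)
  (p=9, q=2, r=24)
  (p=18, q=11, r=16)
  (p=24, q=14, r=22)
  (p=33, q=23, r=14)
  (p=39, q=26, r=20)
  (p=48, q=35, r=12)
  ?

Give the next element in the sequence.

P: 3, 9, 18, 24, 33, 39, 48 → 54 (alternating steps +6, +9, +6, +9, …).
Q — alternating steps +3, +9, +3, +9, …: -1, 2, 11, 14, 23, 26, 35 → 38.
R goes 18, 24, 16, 22, 14, 20, 12 → 18 (alternating steps +6, −8, +6, −8, …).
Putting it together: (p=54, q=38, r=18).

(p=54, q=38, r=18)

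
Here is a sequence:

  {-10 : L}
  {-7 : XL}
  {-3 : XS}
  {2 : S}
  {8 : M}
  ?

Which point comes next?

{15 : L}

First slot — differences are 3, 4, 5, … (increasing by 1 each time): -10, -7, -3, 2, 8 → 15.
Size: runs through clothing sizes XS→XL; L, XL, XS, S, M → L.
Putting it together: {15 : L}.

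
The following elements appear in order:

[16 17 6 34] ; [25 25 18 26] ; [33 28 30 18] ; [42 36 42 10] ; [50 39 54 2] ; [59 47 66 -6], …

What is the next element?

First value goes 16, 25, 33, 42, 50, 59 → 67 (alternating steps +9, +8, +9, +8, …).
Second value: 17, 25, 28, 36, 39, 47 → 50 (alternating steps +8, +3, +8, +3, …).
Third value — +12 each step: 6, 18, 30, 42, 54, 66 → 78.
Fourth value goes 34, 26, 18, 10, 2, -6 → -14 (−8 each step).
Putting it together: [67 50 78 -14].

[67 50 78 -14]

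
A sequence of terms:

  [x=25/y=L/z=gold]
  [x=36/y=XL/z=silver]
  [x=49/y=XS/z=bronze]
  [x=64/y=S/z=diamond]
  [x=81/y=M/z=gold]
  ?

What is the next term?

[x=100/y=L/z=silver]

For the x, perfect squares: 5², 6², 7², …: 25, 36, 49, 64, 81 → 100.
For the y, runs through clothing sizes XS→XL: L, XL, XS, S, M → L.
Z: repeats gold → silver → bronze → diamond, so gold, silver, bronze, diamond, gold → silver.
So the next term is [x=100/y=L/z=silver].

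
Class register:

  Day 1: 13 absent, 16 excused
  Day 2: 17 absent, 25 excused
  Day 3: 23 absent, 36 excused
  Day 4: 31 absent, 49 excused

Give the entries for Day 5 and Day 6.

Absent — differences are 4, 6, 8, … (increasing by 2 each time): 13, 17, 23, 31 → 41 → 53.
Excused goes 16, 25, 36, 49 → 64 → 81 (perfect squares: 4², 5², 6², …).
So the next two rows are 41 absent, 64 excused and 53 absent, 81 excused.

41 absent, 64 excused; 53 absent, 81 excused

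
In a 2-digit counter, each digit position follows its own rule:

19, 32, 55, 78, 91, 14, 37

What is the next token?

First digit: +2 each step, mod 10, so 1, 3, 5, 7, 9, 1, 3 → 5.
For the second digit, +3 each step, mod 10: 9, 2, 5, 8, 1, 4, 7 → 0.
Putting it together: 50.

50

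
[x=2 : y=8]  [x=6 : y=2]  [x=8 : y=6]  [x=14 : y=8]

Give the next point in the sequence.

[x=22 : y=14]

X: 2, 6, 8, 14 → 22 (each term is the sum of the two before it).
Y: always the previous value of the x; 8, 2, 6, 8 → 14.
So the next point is [x=22 : y=14].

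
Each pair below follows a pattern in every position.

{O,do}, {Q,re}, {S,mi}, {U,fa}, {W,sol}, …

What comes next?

{Y,la}

Letter — letters move forward 2 places in the alphabet: O, Q, S, U, W → Y.
Note goes do, re, mi, fa, sol → la (runs through the solfège scale do→ti).
So the next pair is {Y,la}.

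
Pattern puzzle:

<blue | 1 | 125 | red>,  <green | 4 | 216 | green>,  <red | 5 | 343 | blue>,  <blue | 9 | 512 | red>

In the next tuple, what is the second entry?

14

First colour: blue, green, red, blue → green (repeats blue → green → red).
Second entry — each term is the sum of the two before it: 1, 4, 5, 9 → 14.
Third entry: perfect cubes: 5³, 6³, 7³, …, so 125, 216, 343, 512 → 729.
Second colour — repeats red → green → blue: red, green, blue, red → green.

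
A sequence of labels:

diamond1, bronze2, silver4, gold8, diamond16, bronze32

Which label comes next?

silver64

Rank: diamond, bronze, silver, gold, diamond, bronze → silver (repeats diamond → bronze → silver → gold).
Second component — ×2 each step: 1, 2, 4, 8, 16, 32 → 64.
Putting it together: silver64.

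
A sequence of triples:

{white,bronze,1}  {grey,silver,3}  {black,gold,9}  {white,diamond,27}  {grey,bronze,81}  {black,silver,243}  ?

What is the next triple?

{white,gold,729}

Shade: white, grey, black, white, grey, black → white (repeats white → grey → black).
Rank — repeats bronze → silver → gold → diamond: bronze, silver, gold, diamond, bronze, silver → gold.
Third slot: 1, 3, 9, 27, 81, 243 → 729 (×3 each step).
Combining the parts gives {white,gold,729}.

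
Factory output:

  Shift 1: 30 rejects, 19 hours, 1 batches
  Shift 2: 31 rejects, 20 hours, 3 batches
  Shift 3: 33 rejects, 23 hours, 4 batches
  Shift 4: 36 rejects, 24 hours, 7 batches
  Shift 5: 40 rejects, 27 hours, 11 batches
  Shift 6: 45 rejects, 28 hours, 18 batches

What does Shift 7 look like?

51 rejects, 31 hours, 29 batches

Rejects: 30, 31, 33, 36, 40, 45 → 51 (differences are 1, 2, 3, … (increasing by 1 each time)).
Hours: alternating steps +1, +3, +1, +3, …, so 19, 20, 23, 24, 27, 28 → 31.
Batches: 1, 3, 4, 7, 11, 18 → 29 (each term is the sum of the two before it).
Combining the parts gives 51 rejects, 31 hours, 29 batches.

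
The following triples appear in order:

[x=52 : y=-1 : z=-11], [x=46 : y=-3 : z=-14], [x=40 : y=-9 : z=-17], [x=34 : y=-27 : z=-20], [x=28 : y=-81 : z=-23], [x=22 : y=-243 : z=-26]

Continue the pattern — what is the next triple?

[x=16 : y=-729 : z=-29]

X goes 52, 46, 40, 34, 28, 22 → 16 (−6 each step).
Y: -1, -3, -9, -27, -81, -243 → -729 (×3 each step).
Z — −3 each step: -11, -14, -17, -20, -23, -26 → -29.
Putting it together: [x=16 : y=-729 : z=-29].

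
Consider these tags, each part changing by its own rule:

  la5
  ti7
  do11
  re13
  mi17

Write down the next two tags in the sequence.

Note: runs through the solfège scale do→ti, so la, ti, do, re, mi → fa → sol.
Second component: 5, 7, 11, 13, 17 → 19 → 23 (alternating steps +2, +4, +2, +4, …).
Putting the parts together: fa19 and then sol23.

fa19 then sol23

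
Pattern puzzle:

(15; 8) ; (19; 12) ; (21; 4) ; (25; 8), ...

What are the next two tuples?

First slot: alternating steps +4, +2, +4, +2, …, so 15, 19, 21, 25 → 27 → 31.
Second slot: alternating steps +4, −8, +4, −8, …, so 8, 12, 4, 8 → 0 → 4.
Putting the parts together: (27; 0) and then (31; 4).

(27; 0), (31; 4)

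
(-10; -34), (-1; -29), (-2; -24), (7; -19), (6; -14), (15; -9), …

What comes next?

(14; -4)

First part — alternating steps +9, −1, +9, −1, …: -10, -1, -2, 7, 6, 15 → 14.
Second part goes -34, -29, -24, -19, -14, -9 → -4 (+5 each step).
So the next element is (14; -4).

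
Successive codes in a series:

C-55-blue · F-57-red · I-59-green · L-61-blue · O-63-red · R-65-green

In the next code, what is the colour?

Colour: blue, red, green, blue, red, green → blue (repeats blue → red → green).

blue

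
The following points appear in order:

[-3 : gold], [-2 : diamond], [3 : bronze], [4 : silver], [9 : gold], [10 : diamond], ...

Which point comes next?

[15 : bronze]

First component: alternating steps +1, +5, +1, +5, …; -3, -2, 3, 4, 9, 10 → 15.
Rank: gold, diamond, bronze, silver, gold, diamond → bronze (repeats gold → diamond → bronze → silver).
Combining the parts gives [15 : bronze].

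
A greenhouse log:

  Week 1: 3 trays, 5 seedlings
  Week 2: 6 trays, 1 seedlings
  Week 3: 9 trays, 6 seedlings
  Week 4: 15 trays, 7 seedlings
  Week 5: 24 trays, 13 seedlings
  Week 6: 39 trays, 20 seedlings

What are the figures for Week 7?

63 trays, 33 seedlings

Trays: each term is the sum of the two before it; 3, 6, 9, 15, 24, 39 → 63.
For the seedlings, each term is the sum of the two before it: 5, 1, 6, 7, 13, 20 → 33.
Putting it together: 63 trays, 33 seedlings.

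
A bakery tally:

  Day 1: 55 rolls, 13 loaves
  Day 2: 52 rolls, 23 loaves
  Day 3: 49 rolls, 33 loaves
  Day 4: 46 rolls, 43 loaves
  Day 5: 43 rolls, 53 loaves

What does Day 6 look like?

Rolls: −3 each step; 55, 52, 49, 46, 43 → 40.
Loaves: +10 each step; 13, 23, 33, 43, 53 → 63.
Combining the parts gives 40 rolls, 63 loaves.

40 rolls, 63 loaves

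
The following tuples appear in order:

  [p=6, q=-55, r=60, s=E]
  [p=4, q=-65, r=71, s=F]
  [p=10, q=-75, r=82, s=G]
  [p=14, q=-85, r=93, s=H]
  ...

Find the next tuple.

[p=24, q=-95, r=104, s=I]

P — each term is the sum of the two before it: 6, 4, 10, 14 → 24.
Q: -55, -65, -75, -85 → -95 (−10 each step).
R: +11 each step, so 60, 71, 82, 93 → 104.
S: letters move forward 1 place in the alphabet, so E, F, G, H → I.
Putting it together: [p=24, q=-95, r=104, s=I].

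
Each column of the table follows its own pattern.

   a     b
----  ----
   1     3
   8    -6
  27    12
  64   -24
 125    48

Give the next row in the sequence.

Column a — perfect cubes: 1³, 2³, 3³, …: 1, 8, 27, 64, 125 → 216.
Column b: ×(-2) each step; 3, -6, 12, -24, 48 → -96.
Putting it together: 216  -96.

216  -96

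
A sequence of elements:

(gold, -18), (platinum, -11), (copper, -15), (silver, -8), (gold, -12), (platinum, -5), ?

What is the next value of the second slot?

-9

Metal: repeats gold → platinum → copper → silver, so gold, platinum, copper, silver, gold, platinum → copper.
Second slot — alternating steps +7, −4, +7, −4, …: -18, -11, -15, -8, -12, -5 → -9.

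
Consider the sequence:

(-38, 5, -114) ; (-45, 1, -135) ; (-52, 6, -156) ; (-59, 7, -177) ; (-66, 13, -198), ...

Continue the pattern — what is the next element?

(-73, 20, -219)

First part — −7 each step: -38, -45, -52, -59, -66 → -73.
Second part: each term is the sum of the two before it; 5, 1, 6, 7, 13 → 20.
Third part: -114, -135, -156, -177, -198 → -219 (always 3 × the first part).
Putting it together: (-73, 20, -219).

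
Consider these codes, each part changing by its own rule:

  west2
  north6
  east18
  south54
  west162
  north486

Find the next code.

east1458

For the direction, repeats west → north → east → south: west, north, east, south, west, north → east.
Second component — ×3 each step: 2, 6, 18, 54, 162, 486 → 1458.
Putting it together: east1458.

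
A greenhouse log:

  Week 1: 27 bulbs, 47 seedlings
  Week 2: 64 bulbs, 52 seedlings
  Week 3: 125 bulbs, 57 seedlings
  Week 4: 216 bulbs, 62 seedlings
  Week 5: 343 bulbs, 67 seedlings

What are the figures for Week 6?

Bulbs: perfect cubes: 3³, 4³, 5³, …, so 27, 64, 125, 216, 343 → 512.
Seedlings: +5 each step; 47, 52, 57, 62, 67 → 72.
Combining the parts gives 512 bulbs, 72 seedlings.

512 bulbs, 72 seedlings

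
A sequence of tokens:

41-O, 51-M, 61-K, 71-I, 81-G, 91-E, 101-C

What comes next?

First component goes 41, 51, 61, 71, 81, 91, 101 → 111 (+10 each step).
Letter: letters move back 2 places in the alphabet, so O, M, K, I, G, E, C → A.
So the next token is 111-A.

111-A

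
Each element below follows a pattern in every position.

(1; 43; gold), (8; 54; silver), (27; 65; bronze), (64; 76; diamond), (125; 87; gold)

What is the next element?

(216; 98; silver)

First value — perfect cubes: 1³, 2³, 3³, …: 1, 8, 27, 64, 125 → 216.
Second value goes 43, 54, 65, 76, 87 → 98 (+11 each step).
For the rank, repeats gold → silver → bronze → diamond: gold, silver, bronze, diamond, gold → silver.
So the next element is (216; 98; silver).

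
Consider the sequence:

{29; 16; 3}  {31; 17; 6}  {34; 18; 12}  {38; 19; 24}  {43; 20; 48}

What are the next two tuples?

{49; 21; 96}, {56; 22; 192}

First component: differences are 2, 3, 4, … (increasing by 1 each time); 29, 31, 34, 38, 43 → 49 → 56.
Second component: +1 each step, so 16, 17, 18, 19, 20 → 21 → 22.
For the third component, ×2 each step: 3, 6, 12, 24, 48 → 96 → 192.
So the next two tuples are {49; 21; 96} and {56; 22; 192}.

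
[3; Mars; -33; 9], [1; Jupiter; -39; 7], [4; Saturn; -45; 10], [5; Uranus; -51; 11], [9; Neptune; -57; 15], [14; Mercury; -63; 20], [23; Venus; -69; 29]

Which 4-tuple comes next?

For the first slot, each term is the sum of the two before it: 3, 1, 4, 5, 9, 14, 23 → 37.
Planet: runs through the planets Mercury→Neptune, so Mars, Jupiter, Saturn, Uranus, Neptune, Mercury, Venus → Earth.
Third slot goes -33, -39, -45, -51, -57, -63, -69 → -75 (−6 each step).
Fourth slot: always 6 more than the first slot; 9, 7, 10, 11, 15, 20, 29 → 43.
Putting it together: [37; Earth; -75; 43].

[37; Earth; -75; 43]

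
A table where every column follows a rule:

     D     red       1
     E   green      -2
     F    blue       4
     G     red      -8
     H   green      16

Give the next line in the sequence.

Letter goes D, E, F, G, H → I (letters move forward 1 place in the alphabet).
Colour: repeats red → green → blue; red, green, blue, red, green → blue.
Third component goes 1, -2, 4, -8, 16 → -32 (×(-2) each step).
Putting it together: I  blue  -32.

I  blue  -32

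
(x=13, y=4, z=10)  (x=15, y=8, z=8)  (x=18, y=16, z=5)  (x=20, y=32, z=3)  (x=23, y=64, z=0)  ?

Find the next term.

(x=25, y=128, z=-2)

For the x, alternating steps +2, +3, +2, +3, …: 13, 15, 18, 20, 23 → 25.
Y: ×2 each step, so 4, 8, 16, 32, 64 → 128.
For the z, together with the x always sums to 23: 10, 8, 5, 3, 0 → -2.
Putting it together: (x=25, y=128, z=-2).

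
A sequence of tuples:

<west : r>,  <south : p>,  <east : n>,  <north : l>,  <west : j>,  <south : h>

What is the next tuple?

<east : f>

Direction: west, south, east, north, west, south → east (repeats west → south → east → north).
Letter — letters move back 2 places in the alphabet: r, p, n, l, j, h → f.
Putting it together: <east : f>.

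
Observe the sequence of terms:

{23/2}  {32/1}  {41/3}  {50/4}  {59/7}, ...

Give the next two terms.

{68/11}, {77/18}

First entry: 23, 32, 41, 50, 59 → 68 → 77 (+9 each step).
For the second entry, each term is the sum of the two before it: 2, 1, 3, 4, 7 → 11 → 18.
So the next two terms are {68/11} and {77/18}.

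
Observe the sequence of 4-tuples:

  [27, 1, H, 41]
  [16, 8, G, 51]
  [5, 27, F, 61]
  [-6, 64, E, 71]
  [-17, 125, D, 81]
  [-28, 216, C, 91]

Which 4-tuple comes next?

First slot — −11 each step: 27, 16, 5, -6, -17, -28 → -39.
For the second slot, perfect cubes: 1³, 2³, 3³, …: 1, 8, 27, 64, 125, 216 → 343.
Letter: letters move back 1 place in the alphabet, so H, G, F, E, D, C → B.
Fourth slot: +10 each step, so 41, 51, 61, 71, 81, 91 → 101.
Combining the parts gives [-39, 343, B, 101].

[-39, 343, B, 101]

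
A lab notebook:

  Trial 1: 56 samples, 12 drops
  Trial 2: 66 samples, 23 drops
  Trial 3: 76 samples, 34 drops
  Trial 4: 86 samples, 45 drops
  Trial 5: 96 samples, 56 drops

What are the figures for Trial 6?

106 samples, 67 drops

Samples: 56, 66, 76, 86, 96 → 106 (+10 each step).
For the drops, +11 each step: 12, 23, 34, 45, 56 → 67.
Combining the parts gives 106 samples, 67 drops.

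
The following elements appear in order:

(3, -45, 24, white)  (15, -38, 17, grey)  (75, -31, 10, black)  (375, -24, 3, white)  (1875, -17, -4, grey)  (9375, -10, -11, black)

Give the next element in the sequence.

(46875, -3, -18, white)

First part goes 3, 15, 75, 375, 1875, 9375 → 46875 (×5 each step).
For the second part, +7 each step: -45, -38, -31, -24, -17, -10 → -3.
Third part: 24, 17, 10, 3, -4, -11 → -18 (together with the second part always sums to -21).
For the shade, repeats white → grey → black: white, grey, black, white, grey, black → white.
Putting it together: (46875, -3, -18, white).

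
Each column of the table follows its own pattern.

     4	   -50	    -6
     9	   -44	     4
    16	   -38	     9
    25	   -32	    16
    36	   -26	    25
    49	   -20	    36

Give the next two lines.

64  -14  49; 81  -8  64

First component: perfect squares: 2², 3², 4², …, so 4, 9, 16, 25, 36, 49 → 64 → 81.
Second component: +6 each step, so -50, -44, -38, -32, -26, -20 → -14 → -8.
Third component goes -6, 4, 9, 16, 25, 36 → 49 → 64 (always the previous value of the first component).
Putting the parts together: 64  -14  49 and then 81  -8  64.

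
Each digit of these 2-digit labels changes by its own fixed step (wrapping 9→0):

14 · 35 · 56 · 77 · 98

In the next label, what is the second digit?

Second digit goes 4, 5, 6, 7, 8 → 9 (+1 each step, mod 10).

9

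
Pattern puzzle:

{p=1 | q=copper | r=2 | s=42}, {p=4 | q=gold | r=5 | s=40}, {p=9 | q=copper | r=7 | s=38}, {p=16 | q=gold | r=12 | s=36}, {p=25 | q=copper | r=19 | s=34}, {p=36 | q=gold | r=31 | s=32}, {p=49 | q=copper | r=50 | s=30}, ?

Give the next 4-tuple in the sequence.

{p=64 | q=gold | r=81 | s=28}

For the p, perfect squares: 1², 2², 3², …: 1, 4, 9, 16, 25, 36, 49 → 64.
For the q, alternates copper ↔ gold: copper, gold, copper, gold, copper, gold, copper → gold.
R — each term is the sum of the two before it: 2, 5, 7, 12, 19, 31, 50 → 81.
For the s, −2 each step: 42, 40, 38, 36, 34, 32, 30 → 28.
Combining the parts gives {p=64 | q=gold | r=81 | s=28}.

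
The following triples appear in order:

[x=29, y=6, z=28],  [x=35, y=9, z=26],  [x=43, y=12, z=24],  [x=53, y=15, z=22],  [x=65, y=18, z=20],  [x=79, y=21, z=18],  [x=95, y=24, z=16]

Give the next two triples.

[x=113, y=27, z=14], [x=133, y=30, z=12]

For the x, differences are 6, 8, 10, … (increasing by 2 each time): 29, 35, 43, 53, 65, 79, 95 → 113 → 133.
Y: +3 each step, so 6, 9, 12, 15, 18, 21, 24 → 27 → 30.
Z goes 28, 26, 24, 22, 20, 18, 16 → 14 → 12 (−2 each step).
Putting the parts together: [x=113, y=27, z=14] and then [x=133, y=30, z=12].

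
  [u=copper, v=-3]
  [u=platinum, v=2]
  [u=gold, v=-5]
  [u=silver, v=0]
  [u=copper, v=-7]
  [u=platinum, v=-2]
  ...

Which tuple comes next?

[u=gold, v=-9]

U — repeats copper → platinum → gold → silver: copper, platinum, gold, silver, copper, platinum → gold.
V: alternating steps +5, −7, +5, −7, …; -3, 2, -5, 0, -7, -2 → -9.
Putting it together: [u=gold, v=-9].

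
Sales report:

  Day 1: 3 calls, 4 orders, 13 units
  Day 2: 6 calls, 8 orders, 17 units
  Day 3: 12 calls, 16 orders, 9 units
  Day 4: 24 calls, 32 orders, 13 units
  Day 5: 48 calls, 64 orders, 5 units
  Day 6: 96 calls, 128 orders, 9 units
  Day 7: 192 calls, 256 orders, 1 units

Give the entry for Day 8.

Calls: ×2 each step; 3, 6, 12, 24, 48, 96, 192 → 384.
Orders: 4, 8, 16, 32, 64, 128, 256 → 512 (×2 each step).
Units goes 13, 17, 9, 13, 5, 9, 1 → 5 (alternating steps +4, −8, +4, −8, …).
So the next line is 384 calls, 512 orders, 5 units.

384 calls, 512 orders, 5 units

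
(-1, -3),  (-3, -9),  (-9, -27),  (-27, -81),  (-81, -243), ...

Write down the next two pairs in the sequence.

For the first coordinate, ×3 each step: -1, -3, -9, -27, -81 → -243 → -729.
Second coordinate: ×3 each step; -3, -9, -27, -81, -243 → -729 → -2187.
Putting the parts together: (-243, -729) and then (-729, -2187).

(-243, -729), (-729, -2187)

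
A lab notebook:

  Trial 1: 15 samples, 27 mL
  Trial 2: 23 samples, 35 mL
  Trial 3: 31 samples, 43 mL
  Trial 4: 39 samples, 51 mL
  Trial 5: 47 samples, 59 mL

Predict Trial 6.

For the samples, +8 each step: 15, 23, 31, 39, 47 → 55.
ML: always 12 more than the samples, so 27, 35, 43, 51, 59 → 67.
So the next row is 55 samples, 67 mL.

55 samples, 67 mL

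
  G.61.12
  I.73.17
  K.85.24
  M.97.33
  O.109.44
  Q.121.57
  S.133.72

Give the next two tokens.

Letter goes G, I, K, M, O, Q, S → U → W (letters move forward 2 places in the alphabet).
For the second component, +12 each step: 61, 73, 85, 97, 109, 121, 133 → 145 → 157.
Third component — differences are 5, 7, 9, … (increasing by 2 each time): 12, 17, 24, 33, 44, 57, 72 → 89 → 108.
Putting the parts together: U.145.89 and then W.157.108.

U.145.89, W.157.108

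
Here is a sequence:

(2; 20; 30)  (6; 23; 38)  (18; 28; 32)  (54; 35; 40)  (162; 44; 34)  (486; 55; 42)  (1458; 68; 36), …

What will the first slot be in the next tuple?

4374

For the first slot, ×3 each step: 2, 6, 18, 54, 162, 486, 1458 → 4374.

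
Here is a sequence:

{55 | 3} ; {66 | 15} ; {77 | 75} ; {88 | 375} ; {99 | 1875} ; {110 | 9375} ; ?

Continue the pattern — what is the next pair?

{121 | 46875}

For the first component, +11 each step: 55, 66, 77, 88, 99, 110 → 121.
Second component: ×5 each step; 3, 15, 75, 375, 1875, 9375 → 46875.
Putting it together: {121 | 46875}.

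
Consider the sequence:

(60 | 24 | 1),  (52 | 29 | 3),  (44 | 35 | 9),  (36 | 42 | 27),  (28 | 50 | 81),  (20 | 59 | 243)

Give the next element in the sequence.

First value — −8 each step: 60, 52, 44, 36, 28, 20 → 12.
For the second value, differences are 5, 6, 7, … (increasing by 1 each time): 24, 29, 35, 42, 50, 59 → 69.
Third value: ×3 each step, so 1, 3, 9, 27, 81, 243 → 729.
So the next element is (12 | 69 | 729).

(12 | 69 | 729)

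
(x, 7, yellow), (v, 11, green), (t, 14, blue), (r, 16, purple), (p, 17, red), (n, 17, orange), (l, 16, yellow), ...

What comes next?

Letter goes x, v, t, r, p, n, l → j (letters move back 2 places in the alphabet).
Second entry goes 7, 11, 14, 16, 17, 17, 16 → 14 (differences are 4, 3, 2, … (decreasing by 1 each time)).
Colour — repeats yellow → green → blue → purple → red → orange: yellow, green, blue, purple, red, orange, yellow → green.
Combining the parts gives (j, 14, green).

(j, 14, green)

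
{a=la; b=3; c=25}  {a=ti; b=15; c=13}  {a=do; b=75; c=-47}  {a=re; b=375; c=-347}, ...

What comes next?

A — runs through the solfège scale do→ti: la, ti, do, re → mi.
B: ×5 each step; 3, 15, 75, 375 → 1875.
For the c, together with the b always sums to 28: 25, 13, -47, -347 → -1847.
So the next element is {a=mi; b=1875; c=-1847}.

{a=mi; b=1875; c=-1847}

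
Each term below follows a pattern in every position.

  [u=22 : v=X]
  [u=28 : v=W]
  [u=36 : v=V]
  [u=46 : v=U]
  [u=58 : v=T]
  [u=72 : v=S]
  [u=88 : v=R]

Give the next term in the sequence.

[u=106 : v=Q]

U: differences are 6, 8, 10, … (increasing by 2 each time), so 22, 28, 36, 46, 58, 72, 88 → 106.
V: letters move back 1 place in the alphabet; X, W, V, U, T, S, R → Q.
Putting it together: [u=106 : v=Q].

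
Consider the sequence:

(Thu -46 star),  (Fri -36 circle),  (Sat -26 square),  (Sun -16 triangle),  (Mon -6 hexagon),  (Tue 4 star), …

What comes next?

(Wed 14 circle)

Day: Thu, Fri, Sat, Sun, Mon, Tue → Wed (runs through the weekdays Mon→Sun).
Second part: -46, -36, -26, -16, -6, 4 → 14 (+10 each step).
Shape: repeats star → circle → square → triangle → hexagon; star, circle, square, triangle, hexagon, star → circle.
Putting it together: (Wed 14 circle).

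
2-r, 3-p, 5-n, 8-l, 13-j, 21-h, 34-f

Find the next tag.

55-d

For the first component, each term is the sum of the two before it: 2, 3, 5, 8, 13, 21, 34 → 55.
For the letter, letters move back 2 places in the alphabet: r, p, n, l, j, h, f → d.
Putting it together: 55-d.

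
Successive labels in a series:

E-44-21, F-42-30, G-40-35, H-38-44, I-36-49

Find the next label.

J-34-58

Letter goes E, F, G, H, I → J (letters move forward 1 place in the alphabet).
Second component: −2 each step, so 44, 42, 40, 38, 36 → 34.
Third component: alternating steps +9, +5, +9, +5, …, so 21, 30, 35, 44, 49 → 58.
Putting it together: J-34-58.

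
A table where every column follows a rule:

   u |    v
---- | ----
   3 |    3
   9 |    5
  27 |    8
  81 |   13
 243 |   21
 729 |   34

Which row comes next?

For the column u, ×3 each step: 3, 9, 27, 81, 243, 729 → 2187.
Column v: 3, 5, 8, 13, 21, 34 → 55 (each term is the sum of the two before it).
Putting it together: 2187  55.

2187  55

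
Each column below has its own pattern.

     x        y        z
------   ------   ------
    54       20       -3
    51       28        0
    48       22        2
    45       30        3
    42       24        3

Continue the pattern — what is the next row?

Column x — −3 each step: 54, 51, 48, 45, 42 → 39.
Column y: alternating steps +8, −6, +8, −6, …; 20, 28, 22, 30, 24 → 32.
Column z: differences are 3, 2, 1, … (decreasing by 1 each time), so -3, 0, 2, 3, 3 → 2.
So the next row is 39  32  2.

39  32  2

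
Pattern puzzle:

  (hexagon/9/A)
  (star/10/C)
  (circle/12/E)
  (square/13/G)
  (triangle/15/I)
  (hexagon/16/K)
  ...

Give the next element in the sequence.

(star/18/M)

Shape: hexagon, star, circle, square, triangle, hexagon → star (repeats hexagon → star → circle → square → triangle).
Second entry: alternating steps +1, +2, +1, +2, …; 9, 10, 12, 13, 15, 16 → 18.
Letter: A, C, E, G, I, K → M (letters move forward 2 places in the alphabet).
So the next element is (star/18/M).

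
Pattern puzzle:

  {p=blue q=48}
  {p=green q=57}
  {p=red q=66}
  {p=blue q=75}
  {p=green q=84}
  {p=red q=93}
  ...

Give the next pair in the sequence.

P — repeats blue → green → red: blue, green, red, blue, green, red → blue.
For the q, +9 each step: 48, 57, 66, 75, 84, 93 → 102.
Combining the parts gives {p=blue q=102}.

{p=blue q=102}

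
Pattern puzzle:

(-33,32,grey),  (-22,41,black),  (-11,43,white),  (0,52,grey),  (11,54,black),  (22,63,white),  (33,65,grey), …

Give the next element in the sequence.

For the first entry, +11 each step: -33, -22, -11, 0, 11, 22, 33 → 44.
For the second entry, alternating steps +9, +2, +9, +2, …: 32, 41, 43, 52, 54, 63, 65 → 74.
Shade — repeats grey → black → white: grey, black, white, grey, black, white, grey → black.
Putting it together: (44,74,black).

(44,74,black)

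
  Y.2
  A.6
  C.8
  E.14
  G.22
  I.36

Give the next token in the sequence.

Letter: letters move forward 2 places in the alphabet, wrapping Z→A, so Y, A, C, E, G, I → K.
Second component: each term is the sum of the two before it, so 2, 6, 8, 14, 22, 36 → 58.
Combining the parts gives K.58.

K.58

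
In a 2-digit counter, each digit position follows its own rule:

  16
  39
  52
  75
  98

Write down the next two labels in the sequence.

First digit goes 1, 3, 5, 7, 9 → 1 → 3 (+2 each step, mod 10).
Second digit: +3 each step, mod 10, so 6, 9, 2, 5, 8 → 1 → 4.
Putting the parts together: 11 and then 34.

11, 34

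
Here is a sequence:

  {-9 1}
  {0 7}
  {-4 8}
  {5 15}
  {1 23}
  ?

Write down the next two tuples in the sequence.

{10 38}, {6 61}

For the first coordinate, alternating steps +9, −4, +9, −4, …: -9, 0, -4, 5, 1 → 10 → 6.
Second coordinate: each term is the sum of the two before it; 1, 7, 8, 15, 23 → 38 → 61.
So the next two tuples are {10 38} and {6 61}.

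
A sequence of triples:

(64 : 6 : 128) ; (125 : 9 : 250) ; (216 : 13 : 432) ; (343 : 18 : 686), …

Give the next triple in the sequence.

(512 : 24 : 1024)

First coordinate — perfect cubes: 4³, 5³, 6³, …: 64, 125, 216, 343 → 512.
Second coordinate — differences are 3, 4, 5, … (increasing by 1 each time): 6, 9, 13, 18 → 24.
Third coordinate: always 2 × the first coordinate, so 128, 250, 432, 686 → 1024.
Combining the parts gives (512 : 24 : 1024).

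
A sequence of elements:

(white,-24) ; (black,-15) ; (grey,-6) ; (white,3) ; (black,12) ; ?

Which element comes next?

(grey,21)

Shade goes white, black, grey, white, black → grey (repeats white → black → grey).
For the second coordinate, +9 each step: -24, -15, -6, 3, 12 → 21.
So the next element is (grey,21).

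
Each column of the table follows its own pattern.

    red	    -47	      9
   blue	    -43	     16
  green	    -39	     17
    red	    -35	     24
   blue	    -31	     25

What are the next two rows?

green  -27  32; red  -23  33

Colour: red, blue, green, red, blue → green → red (repeats red → blue → green).
Second component goes -47, -43, -39, -35, -31 → -27 → -23 (+4 each step).
Third component: 9, 16, 17, 24, 25 → 32 → 33 (alternating steps +7, +1, +7, +1, …).
Putting the parts together: green  -27  32 and then red  -23  33.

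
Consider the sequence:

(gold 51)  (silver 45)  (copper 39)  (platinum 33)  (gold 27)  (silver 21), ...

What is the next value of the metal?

For the metal, repeats gold → silver → copper → platinum: gold, silver, copper, platinum, gold, silver → copper.

copper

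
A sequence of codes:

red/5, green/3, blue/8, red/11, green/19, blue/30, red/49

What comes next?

Colour — repeats red → green → blue: red, green, blue, red, green, blue, red → green.
Second component: each term is the sum of the two before it; 5, 3, 8, 11, 19, 30, 49 → 79.
So the next code is green/79.

green/79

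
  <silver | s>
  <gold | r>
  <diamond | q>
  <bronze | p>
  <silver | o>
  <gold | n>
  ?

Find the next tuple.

<diamond | m>

Rank — repeats silver → gold → diamond → bronze: silver, gold, diamond, bronze, silver, gold → diamond.
Letter: letters move back 1 place in the alphabet, so s, r, q, p, o, n → m.
So the next tuple is <diamond | m>.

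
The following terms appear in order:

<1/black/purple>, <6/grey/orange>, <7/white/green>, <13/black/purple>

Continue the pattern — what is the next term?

First value: each term is the sum of the two before it; 1, 6, 7, 13 → 20.
Shade: repeats black → grey → white, so black, grey, white, black → grey.
For the colour, repeats purple → orange → green: purple, orange, green, purple → orange.
Putting it together: <20/grey/orange>.

<20/grey/orange>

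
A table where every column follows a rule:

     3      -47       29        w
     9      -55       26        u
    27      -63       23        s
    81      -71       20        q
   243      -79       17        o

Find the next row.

First component: 3, 9, 27, 81, 243 → 729 (×3 each step).
Second component goes -47, -55, -63, -71, -79 → -87 (−8 each step).
Third component goes 29, 26, 23, 20, 17 → 14 (−3 each step).
Letter: w, u, s, q, o → m (letters move back 2 places in the alphabet).
So the next row is 729  -87  14  m.

729  -87  14  m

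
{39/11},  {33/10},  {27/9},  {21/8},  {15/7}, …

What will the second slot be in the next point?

For the second slot, −1 each step: 11, 10, 9, 8, 7 → 6.

6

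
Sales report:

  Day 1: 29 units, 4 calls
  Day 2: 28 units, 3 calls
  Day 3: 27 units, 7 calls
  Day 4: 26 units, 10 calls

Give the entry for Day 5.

25 units, 17 calls

Units: 29, 28, 27, 26 → 25 (−1 each step).
Calls — each term is the sum of the two before it: 4, 3, 7, 10 → 17.
So the next line is 25 units, 17 calls.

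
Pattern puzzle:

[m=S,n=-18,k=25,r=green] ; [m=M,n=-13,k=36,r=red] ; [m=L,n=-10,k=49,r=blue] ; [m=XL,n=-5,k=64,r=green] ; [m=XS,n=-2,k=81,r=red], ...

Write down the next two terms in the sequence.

M: runs through clothing sizes XS→XL, so S, M, L, XL, XS → S → M.
N: alternating steps +5, +3, +5, +3, …; -18, -13, -10, -5, -2 → 3 → 6.
K: 25, 36, 49, 64, 81 → 100 → 121 (perfect squares: 5², 6², 7², …).
R: repeats green → red → blue; green, red, blue, green, red → blue → green.
Putting the parts together: [m=S,n=3,k=100,r=blue] and then [m=M,n=6,k=121,r=green].

[m=S,n=3,k=100,r=blue], [m=M,n=6,k=121,r=green]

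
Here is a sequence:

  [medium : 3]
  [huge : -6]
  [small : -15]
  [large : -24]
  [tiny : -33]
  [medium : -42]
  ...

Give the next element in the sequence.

[huge : -51]

Size: repeats medium → huge → small → large → tiny, so medium, huge, small, large, tiny, medium → huge.
Second entry: −9 each step, so 3, -6, -15, -24, -33, -42 → -51.
Combining the parts gives [huge : -51].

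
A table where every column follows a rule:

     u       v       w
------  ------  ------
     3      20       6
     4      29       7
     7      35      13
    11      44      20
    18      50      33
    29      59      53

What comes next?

47  65  86

For the column u, each term is the sum of the two before it: 3, 4, 7, 11, 18, 29 → 47.
Column v: 20, 29, 35, 44, 50, 59 → 65 (alternating steps +9, +6, +9, +6, …).
Column w: each term is the sum of the two before it, so 6, 7, 13, 20, 33, 53 → 86.
So the next line is 47  65  86.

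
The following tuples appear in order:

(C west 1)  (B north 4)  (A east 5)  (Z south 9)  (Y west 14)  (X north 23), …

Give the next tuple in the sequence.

Letter: letters move back 1 place in the alphabet, wrapping A→Z, so C, B, A, Z, Y, X → W.
Direction: west, north, east, south, west, north → east (repeats west → north → east → south).
Third value — each term is the sum of the two before it: 1, 4, 5, 9, 14, 23 → 37.
Putting it together: (W east 37).

(W east 37)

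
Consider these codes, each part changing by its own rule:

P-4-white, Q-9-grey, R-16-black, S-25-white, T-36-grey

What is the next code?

Letter — letters move forward 1 place in the alphabet: P, Q, R, S, T → U.
Second component: 4, 9, 16, 25, 36 → 49 (perfect squares: 2², 3², 4², …).
Shade goes white, grey, black, white, grey → black (repeats white → grey → black).
So the next code is U-49-black.

U-49-black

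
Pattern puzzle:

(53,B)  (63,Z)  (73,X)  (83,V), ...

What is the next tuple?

(93,T)

First coordinate: +10 each step, so 53, 63, 73, 83 → 93.
Letter goes B, Z, X, V → T (letters move back 2 places in the alphabet, wrapping A→Z).
Putting it together: (93,T).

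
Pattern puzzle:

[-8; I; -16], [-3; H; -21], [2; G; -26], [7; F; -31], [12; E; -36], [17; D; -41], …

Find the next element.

[22; C; -46]

First entry goes -8, -3, 2, 7, 12, 17 → 22 (+5 each step).
Letter goes I, H, G, F, E, D → C (letters move back 1 place in the alphabet).
Third entry — −5 each step: -16, -21, -26, -31, -36, -41 → -46.
Combining the parts gives [22; C; -46].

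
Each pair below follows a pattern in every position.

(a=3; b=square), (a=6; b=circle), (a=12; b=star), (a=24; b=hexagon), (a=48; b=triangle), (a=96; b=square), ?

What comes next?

A goes 3, 6, 12, 24, 48, 96 → 192 (×2 each step).
B: repeats square → circle → star → hexagon → triangle; square, circle, star, hexagon, triangle, square → circle.
Combining the parts gives (a=192; b=circle).

(a=192; b=circle)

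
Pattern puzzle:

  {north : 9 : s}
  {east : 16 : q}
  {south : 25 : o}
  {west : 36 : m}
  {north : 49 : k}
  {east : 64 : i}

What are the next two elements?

{south : 81 : g}, {west : 100 : e}

Direction: repeats north → east → south → west; north, east, south, west, north, east → south → west.
Second component goes 9, 16, 25, 36, 49, 64 → 81 → 100 (perfect squares: 3², 4², 5², …).
Letter goes s, q, o, m, k, i → g → e (letters move back 2 places in the alphabet).
Putting the parts together: {south : 81 : g} and then {west : 100 : e}.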